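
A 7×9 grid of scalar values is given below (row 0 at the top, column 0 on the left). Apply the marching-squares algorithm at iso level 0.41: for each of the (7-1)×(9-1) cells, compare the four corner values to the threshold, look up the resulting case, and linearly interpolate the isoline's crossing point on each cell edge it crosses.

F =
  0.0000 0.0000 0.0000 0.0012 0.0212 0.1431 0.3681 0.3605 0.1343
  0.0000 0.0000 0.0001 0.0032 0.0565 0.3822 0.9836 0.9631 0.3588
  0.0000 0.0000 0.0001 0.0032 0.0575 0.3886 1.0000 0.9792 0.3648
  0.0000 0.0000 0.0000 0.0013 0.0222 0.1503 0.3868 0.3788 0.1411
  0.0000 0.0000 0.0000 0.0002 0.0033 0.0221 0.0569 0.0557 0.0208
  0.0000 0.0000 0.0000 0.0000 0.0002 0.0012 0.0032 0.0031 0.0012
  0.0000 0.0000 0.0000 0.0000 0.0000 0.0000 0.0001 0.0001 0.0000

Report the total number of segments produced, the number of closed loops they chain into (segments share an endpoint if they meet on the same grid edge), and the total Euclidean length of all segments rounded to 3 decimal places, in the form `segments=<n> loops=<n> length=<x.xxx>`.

cell (0,5): code 0100 → (0.068,6.000)–(1.000,5.046)
cell (0,6): code 1100 → (0.082,7.000)–(0.068,6.000)
cell (0,7): code 1000 → (1.000,7.915)–(0.082,7.000)
cell (1,5): code 0110 → (1.000,5.046)–(2.000,5.035)
cell (1,7): code 1001 → (2.000,7.926)–(1.000,7.915)
cell (2,5): code 0010 → (2.000,5.035)–(2.962,6.000)
cell (2,6): code 0011 → (2.962,6.000)–(2.948,7.000)
cell (2,7): code 0001 → (2.948,7.000)–(2.000,7.926)
total: 8 segments, chained into 1 closed loop(s), length Σ = 9.318273

segments=8 loops=1 length=9.318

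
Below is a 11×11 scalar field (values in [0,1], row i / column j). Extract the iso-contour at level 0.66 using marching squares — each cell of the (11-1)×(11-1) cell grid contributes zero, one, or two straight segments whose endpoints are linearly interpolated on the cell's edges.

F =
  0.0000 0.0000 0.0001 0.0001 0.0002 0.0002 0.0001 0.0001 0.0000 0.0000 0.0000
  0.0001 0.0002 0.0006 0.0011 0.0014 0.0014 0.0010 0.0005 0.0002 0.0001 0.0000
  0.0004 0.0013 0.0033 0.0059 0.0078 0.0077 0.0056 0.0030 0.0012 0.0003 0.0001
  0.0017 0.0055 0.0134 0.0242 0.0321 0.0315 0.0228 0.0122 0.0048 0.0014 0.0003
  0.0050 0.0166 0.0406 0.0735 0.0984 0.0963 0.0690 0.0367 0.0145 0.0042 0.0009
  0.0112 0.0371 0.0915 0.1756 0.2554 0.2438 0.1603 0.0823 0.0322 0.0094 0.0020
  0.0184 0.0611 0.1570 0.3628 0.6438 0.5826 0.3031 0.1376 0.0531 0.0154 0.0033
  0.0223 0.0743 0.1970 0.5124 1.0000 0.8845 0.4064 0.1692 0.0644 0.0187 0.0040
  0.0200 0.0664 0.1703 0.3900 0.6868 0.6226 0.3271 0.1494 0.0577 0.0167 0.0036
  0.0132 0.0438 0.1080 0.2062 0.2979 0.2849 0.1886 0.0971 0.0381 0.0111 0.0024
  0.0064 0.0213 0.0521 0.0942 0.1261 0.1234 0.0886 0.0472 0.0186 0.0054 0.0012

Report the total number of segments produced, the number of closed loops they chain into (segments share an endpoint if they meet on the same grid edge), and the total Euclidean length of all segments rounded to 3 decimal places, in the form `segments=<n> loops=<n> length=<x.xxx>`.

cell (6,3): code 0100 → (6.045,4.000)–(7.000,3.303)
cell (6,4): code 1100 → (6.256,5.000)–(6.045,4.000)
cell (6,5): code 1000 → (7.000,5.470)–(6.256,5.000)
cell (7,3): code 0110 → (7.000,3.303)–(8.000,3.910)
cell (7,4): code 1011 → (8.000,4.417)–(7.857,5.000)
cell (7,5): code 0001 → (7.857,5.000)–(7.000,5.470)
cell (8,3): code 0010 → (8.000,3.910)–(8.069,4.000)
cell (8,4): code 0001 → (8.069,4.000)–(8.000,4.417)
total: 8 segments, chained into 1 closed loop(s), length Σ = 6.367229

segments=8 loops=1 length=6.367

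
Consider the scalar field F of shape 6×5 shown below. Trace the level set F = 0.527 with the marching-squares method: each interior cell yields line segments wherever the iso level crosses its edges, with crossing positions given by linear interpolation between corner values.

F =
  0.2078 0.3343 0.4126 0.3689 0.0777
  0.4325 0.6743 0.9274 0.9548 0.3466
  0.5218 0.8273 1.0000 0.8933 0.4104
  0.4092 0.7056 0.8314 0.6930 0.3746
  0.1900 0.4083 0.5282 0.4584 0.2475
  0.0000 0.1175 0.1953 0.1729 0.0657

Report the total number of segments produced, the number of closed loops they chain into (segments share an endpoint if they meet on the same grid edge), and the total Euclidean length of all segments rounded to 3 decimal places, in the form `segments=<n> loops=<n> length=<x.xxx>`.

cell (0,0): code 0100 → (0.567,1.000)–(1.000,0.391)
cell (0,1): code 1100 → (0.222,2.000)–(0.567,1.000)
cell (0,2): code 1100 → (0.270,3.000)–(0.222,2.000)
cell (0,3): code 1000 → (1.000,3.703)–(0.270,3.000)
cell (1,0): code 0110 → (1.000,0.391)–(2.000,0.017)
cell (1,3): code 1001 → (2.000,3.759)–(1.000,3.703)
cell (2,0): code 0110 → (2.000,0.017)–(3.000,0.397)
cell (2,3): code 1001 → (3.000,3.521)–(2.000,3.759)
cell (3,0): code 0010 → (3.000,0.397)–(3.601,1.000)
cell (3,1): code 0111 → (3.601,1.000)–(4.000,1.990)
cell (3,2): code 1011 → (4.000,2.017)–(3.708,3.000)
cell (3,3): code 0001 → (3.708,3.000)–(3.000,3.521)
cell (4,1): code 0010 → (4.000,1.990)–(4.004,2.000)
cell (4,2): code 0001 → (4.004,2.000)–(4.000,2.017)
total: 14 segments, chained into 1 closed loop(s), length Σ = 11.837793

segments=14 loops=1 length=11.838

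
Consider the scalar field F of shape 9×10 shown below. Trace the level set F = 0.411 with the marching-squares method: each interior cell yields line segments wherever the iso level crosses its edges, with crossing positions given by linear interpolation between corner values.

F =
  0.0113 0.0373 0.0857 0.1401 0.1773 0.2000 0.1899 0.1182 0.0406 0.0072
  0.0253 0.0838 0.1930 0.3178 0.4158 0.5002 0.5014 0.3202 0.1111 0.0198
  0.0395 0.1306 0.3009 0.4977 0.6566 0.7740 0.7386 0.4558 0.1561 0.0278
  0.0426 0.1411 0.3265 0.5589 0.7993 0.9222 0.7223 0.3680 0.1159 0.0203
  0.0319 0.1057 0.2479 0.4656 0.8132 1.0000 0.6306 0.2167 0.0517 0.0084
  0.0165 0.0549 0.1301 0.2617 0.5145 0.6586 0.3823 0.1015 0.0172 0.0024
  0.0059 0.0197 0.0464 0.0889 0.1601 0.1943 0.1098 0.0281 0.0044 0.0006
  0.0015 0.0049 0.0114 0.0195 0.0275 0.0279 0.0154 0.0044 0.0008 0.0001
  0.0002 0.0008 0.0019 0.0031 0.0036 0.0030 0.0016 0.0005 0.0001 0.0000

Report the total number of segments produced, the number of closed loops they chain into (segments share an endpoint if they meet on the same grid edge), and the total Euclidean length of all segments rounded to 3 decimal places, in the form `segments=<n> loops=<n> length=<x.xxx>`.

segments=20 loops=1 length=14.857

cell (0,3): code 0100 → (0.980,4.000)–(1.000,3.951)
cell (0,4): code 1100 → (0.703,5.000)–(0.980,4.000)
cell (0,5): code 1100 → (0.710,6.000)–(0.703,5.000)
cell (0,6): code 1000 → (1.000,6.499)–(0.710,6.000)
cell (1,2): code 0100 → (1.518,3.000)–(2.000,2.559)
cell (1,3): code 1110 → (1.000,3.951)–(1.518,3.000)
cell (1,6): code 1101 → (1.670,7.000)–(1.000,6.499)
cell (1,7): code 1000 → (2.000,7.149)–(1.670,7.000)
cell (2,2): code 0110 → (2.000,2.559)–(3.000,2.364)
cell (2,6): code 1011 → (3.000,6.879)–(2.510,7.000)
cell (2,7): code 0001 → (2.510,7.000)–(2.000,7.149)
cell (3,2): code 0110 → (3.000,2.364)–(4.000,2.749)
cell (3,6): code 1001 → (4.000,6.531)–(3.000,6.879)
cell (4,2): code 0010 → (4.000,2.749)–(4.268,3.000)
cell (4,3): code 0111 → (4.268,3.000)–(5.000,3.591)
cell (4,5): code 1011 → (5.000,5.896)–(4.884,6.000)
cell (4,6): code 0001 → (4.884,6.000)–(4.000,6.531)
cell (5,3): code 0010 → (5.000,3.591)–(5.292,4.000)
cell (5,4): code 0011 → (5.292,4.000)–(5.533,5.000)
cell (5,5): code 0001 → (5.533,5.000)–(5.000,5.896)
total: 20 segments, chained into 1 closed loop(s), length Σ = 14.857316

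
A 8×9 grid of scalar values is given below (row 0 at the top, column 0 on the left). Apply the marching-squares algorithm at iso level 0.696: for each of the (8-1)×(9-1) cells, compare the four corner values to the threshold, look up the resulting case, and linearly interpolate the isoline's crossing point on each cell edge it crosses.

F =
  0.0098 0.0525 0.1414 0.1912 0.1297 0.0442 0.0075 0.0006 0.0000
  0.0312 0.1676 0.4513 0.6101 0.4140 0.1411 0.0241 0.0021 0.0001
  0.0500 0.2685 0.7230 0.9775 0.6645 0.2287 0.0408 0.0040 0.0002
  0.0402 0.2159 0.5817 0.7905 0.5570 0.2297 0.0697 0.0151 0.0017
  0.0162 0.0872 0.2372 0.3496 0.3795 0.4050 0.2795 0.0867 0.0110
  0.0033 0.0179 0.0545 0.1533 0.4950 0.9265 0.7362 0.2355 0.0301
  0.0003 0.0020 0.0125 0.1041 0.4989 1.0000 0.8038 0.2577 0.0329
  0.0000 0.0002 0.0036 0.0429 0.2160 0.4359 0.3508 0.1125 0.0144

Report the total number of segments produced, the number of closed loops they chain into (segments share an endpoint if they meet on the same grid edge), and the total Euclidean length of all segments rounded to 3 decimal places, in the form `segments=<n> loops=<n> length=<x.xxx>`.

segments=16 loops=2 length=11.798

cell (1,1): code 0100 → (1.901,2.000)–(2.000,1.941)
cell (1,2): code 1100 → (1.234,3.000)–(1.901,2.000)
cell (1,3): code 1000 → (2.000,3.899)–(1.234,3.000)
cell (2,1): code 0010 → (2.000,1.941)–(2.191,2.000)
cell (2,2): code 0111 → (2.191,2.000)–(3.000,2.547)
cell (2,3): code 1001 → (3.000,3.405)–(2.000,3.899)
cell (3,2): code 0010 → (3.000,2.547)–(3.214,3.000)
cell (3,3): code 0001 → (3.214,3.000)–(3.000,3.405)
cell (4,4): code 0100 → (4.558,5.000)–(5.000,4.466)
cell (4,5): code 1100 → (4.912,6.000)–(4.558,5.000)
cell (4,6): code 1000 → (5.000,6.080)–(4.912,6.000)
cell (5,4): code 0110 → (5.000,4.466)–(6.000,4.393)
cell (5,6): code 1001 → (6.000,6.197)–(5.000,6.080)
cell (6,4): code 0010 → (6.000,4.393)–(6.539,5.000)
cell (6,5): code 0011 → (6.539,5.000)–(6.238,6.000)
cell (6,6): code 0001 → (6.238,6.000)–(6.000,6.197)
total: 16 segments, chained into 2 closed loop(s), length Σ = 11.798100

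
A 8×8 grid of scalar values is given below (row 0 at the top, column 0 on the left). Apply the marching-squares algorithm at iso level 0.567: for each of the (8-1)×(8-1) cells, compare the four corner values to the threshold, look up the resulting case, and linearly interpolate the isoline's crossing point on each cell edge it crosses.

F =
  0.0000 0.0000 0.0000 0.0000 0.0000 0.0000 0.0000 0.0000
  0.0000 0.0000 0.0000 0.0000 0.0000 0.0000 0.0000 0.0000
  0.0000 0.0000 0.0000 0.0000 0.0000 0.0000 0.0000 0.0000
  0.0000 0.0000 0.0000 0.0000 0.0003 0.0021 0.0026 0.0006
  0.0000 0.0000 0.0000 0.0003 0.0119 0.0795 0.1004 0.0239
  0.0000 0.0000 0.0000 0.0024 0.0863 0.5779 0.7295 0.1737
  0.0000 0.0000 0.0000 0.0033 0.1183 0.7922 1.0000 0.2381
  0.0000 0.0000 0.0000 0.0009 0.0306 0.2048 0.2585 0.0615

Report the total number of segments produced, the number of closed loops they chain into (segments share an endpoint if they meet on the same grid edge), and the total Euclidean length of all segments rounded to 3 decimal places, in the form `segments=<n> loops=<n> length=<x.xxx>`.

cell (4,4): code 0100 → (4.978,5.000)–(5.000,4.978)
cell (4,5): code 1100 → (4.742,6.000)–(4.978,5.000)
cell (4,6): code 1000 → (5.000,6.292)–(4.742,6.000)
cell (5,4): code 0110 → (5.000,4.978)–(6.000,4.666)
cell (5,6): code 1001 → (6.000,6.568)–(5.000,6.292)
cell (6,4): code 0010 → (6.000,4.666)–(6.383,5.000)
cell (6,5): code 0011 → (6.383,5.000)–(6.584,6.000)
cell (6,6): code 0001 → (6.584,6.000)–(6.000,6.568)
total: 8 segments, chained into 1 closed loop(s), length Σ = 5.877111

segments=8 loops=1 length=5.877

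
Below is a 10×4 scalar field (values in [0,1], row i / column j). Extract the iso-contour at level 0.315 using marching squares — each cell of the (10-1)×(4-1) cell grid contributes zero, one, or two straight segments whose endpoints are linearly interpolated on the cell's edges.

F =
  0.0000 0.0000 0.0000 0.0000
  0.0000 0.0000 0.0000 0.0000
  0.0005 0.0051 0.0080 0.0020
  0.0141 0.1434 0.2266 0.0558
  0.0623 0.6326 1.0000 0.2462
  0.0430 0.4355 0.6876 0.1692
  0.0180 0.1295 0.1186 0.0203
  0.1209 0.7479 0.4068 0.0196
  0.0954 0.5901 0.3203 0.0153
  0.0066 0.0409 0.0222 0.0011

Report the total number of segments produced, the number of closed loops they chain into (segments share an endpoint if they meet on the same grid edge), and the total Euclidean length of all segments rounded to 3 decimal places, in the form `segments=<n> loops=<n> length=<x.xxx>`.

cell (3,0): code 0100 → (3.351,1.000)–(4.000,0.443)
cell (3,1): code 1100 → (3.114,2.000)–(3.351,1.000)
cell (3,2): code 1000 → (4.000,2.909)–(3.114,2.000)
cell (4,0): code 0110 → (4.000,0.443)–(5.000,0.693)
cell (4,2): code 1001 → (5.000,2.719)–(4.000,2.909)
cell (5,0): code 0010 → (5.000,0.693)–(5.394,1.000)
cell (5,1): code 0011 → (5.394,1.000)–(5.655,2.000)
cell (5,2): code 0001 → (5.655,2.000)–(5.000,2.719)
cell (6,0): code 0100 → (6.300,1.000)–(7.000,0.310)
cell (6,1): code 1100 → (6.681,2.000)–(6.300,1.000)
cell (6,2): code 1000 → (7.000,2.237)–(6.681,2.000)
cell (7,0): code 0110 → (7.000,0.310)–(8.000,0.444)
cell (7,2): code 1001 → (8.000,2.017)–(7.000,2.237)
cell (8,0): code 0010 → (8.000,0.444)–(8.501,1.000)
cell (8,1): code 0011 → (8.501,1.000)–(8.018,2.000)
cell (8,2): code 0001 → (8.018,2.000)–(8.000,2.017)
total: 16 segments, chained into 2 closed loop(s), length Σ = 14.073011

segments=16 loops=2 length=14.073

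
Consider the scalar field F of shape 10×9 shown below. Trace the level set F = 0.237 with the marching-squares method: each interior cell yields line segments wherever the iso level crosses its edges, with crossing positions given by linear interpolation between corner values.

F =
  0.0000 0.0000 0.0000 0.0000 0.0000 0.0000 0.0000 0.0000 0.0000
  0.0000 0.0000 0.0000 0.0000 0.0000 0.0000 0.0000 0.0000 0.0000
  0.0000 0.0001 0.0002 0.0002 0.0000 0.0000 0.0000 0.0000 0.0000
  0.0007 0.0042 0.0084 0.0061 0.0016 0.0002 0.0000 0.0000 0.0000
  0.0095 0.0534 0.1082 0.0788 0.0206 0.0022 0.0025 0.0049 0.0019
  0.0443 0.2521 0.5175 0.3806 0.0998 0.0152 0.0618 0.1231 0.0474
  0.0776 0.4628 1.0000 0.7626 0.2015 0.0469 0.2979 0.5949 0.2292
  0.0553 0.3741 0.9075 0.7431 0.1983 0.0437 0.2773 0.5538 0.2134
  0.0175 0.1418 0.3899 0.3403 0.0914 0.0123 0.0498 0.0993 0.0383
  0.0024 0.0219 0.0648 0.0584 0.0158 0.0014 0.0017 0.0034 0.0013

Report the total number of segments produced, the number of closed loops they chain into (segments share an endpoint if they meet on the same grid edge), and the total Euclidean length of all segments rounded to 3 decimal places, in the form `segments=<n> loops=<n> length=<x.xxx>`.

cell (4,0): code 0100 → (4.924,1.000)–(5.000,0.927)
cell (4,1): code 1100 → (4.315,2.000)–(4.924,1.000)
cell (4,2): code 1100 → (4.524,3.000)–(4.315,2.000)
cell (4,3): code 1000 → (5.000,3.511)–(4.524,3.000)
cell (5,0): code 0110 → (5.000,0.927)–(6.000,0.414)
cell (5,3): code 1001 → (6.000,3.937)–(5.000,3.511)
cell (5,5): code 0100 → (5.742,6.000)–(6.000,5.757)
cell (5,6): code 1100 → (5.241,7.000)–(5.742,6.000)
cell (5,7): code 1000 → (6.000,7.979)–(5.241,7.000)
cell (6,0): code 0110 → (6.000,0.414)–(7.000,0.570)
cell (6,3): code 1001 → (7.000,3.929)–(6.000,3.937)
cell (6,5): code 0110 → (6.000,5.757)–(7.000,5.827)
cell (6,7): code 1001 → (7.000,7.931)–(6.000,7.979)
cell (7,0): code 0010 → (7.000,0.570)–(7.590,1.000)
cell (7,1): code 0111 → (7.590,1.000)–(8.000,1.384)
cell (7,3): code 1001 → (8.000,3.415)–(7.000,3.929)
cell (7,5): code 0010 → (7.000,5.827)–(7.177,6.000)
cell (7,6): code 0011 → (7.177,6.000)–(7.697,7.000)
cell (7,7): code 0001 → (7.697,7.000)–(7.000,7.931)
cell (8,1): code 0010 → (8.000,1.384)–(8.470,2.000)
cell (8,2): code 0011 → (8.470,2.000)–(8.366,3.000)
cell (8,3): code 0001 → (8.366,3.000)–(8.000,3.415)
total: 22 segments, chained into 2 closed loop(s), length Σ = 19.221030

segments=22 loops=2 length=19.221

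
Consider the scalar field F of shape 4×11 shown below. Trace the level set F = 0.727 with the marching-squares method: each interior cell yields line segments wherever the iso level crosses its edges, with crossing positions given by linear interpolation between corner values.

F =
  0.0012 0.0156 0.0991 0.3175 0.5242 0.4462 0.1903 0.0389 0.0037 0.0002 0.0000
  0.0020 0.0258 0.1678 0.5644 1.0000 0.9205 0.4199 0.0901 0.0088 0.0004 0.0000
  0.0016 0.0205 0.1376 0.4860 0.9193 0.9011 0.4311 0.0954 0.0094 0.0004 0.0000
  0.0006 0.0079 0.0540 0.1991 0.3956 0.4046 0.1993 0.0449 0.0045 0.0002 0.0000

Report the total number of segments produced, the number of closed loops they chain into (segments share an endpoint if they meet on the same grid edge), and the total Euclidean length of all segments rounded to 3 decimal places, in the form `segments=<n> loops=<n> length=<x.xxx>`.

segments=8 loops=1 length=6.528

cell (0,3): code 0100 → (0.426,4.000)–(1.000,3.373)
cell (0,4): code 1100 → (0.592,5.000)–(0.426,4.000)
cell (0,5): code 1000 → (1.000,5.387)–(0.592,5.000)
cell (1,3): code 0110 → (1.000,3.373)–(2.000,3.556)
cell (1,5): code 1001 → (2.000,5.370)–(1.000,5.387)
cell (2,3): code 0010 → (2.000,3.556)–(2.367,4.000)
cell (2,4): code 0011 → (2.367,4.000)–(2.351,5.000)
cell (2,5): code 0001 → (2.351,5.000)–(2.000,5.370)
total: 8 segments, chained into 1 closed loop(s), length Σ = 6.528304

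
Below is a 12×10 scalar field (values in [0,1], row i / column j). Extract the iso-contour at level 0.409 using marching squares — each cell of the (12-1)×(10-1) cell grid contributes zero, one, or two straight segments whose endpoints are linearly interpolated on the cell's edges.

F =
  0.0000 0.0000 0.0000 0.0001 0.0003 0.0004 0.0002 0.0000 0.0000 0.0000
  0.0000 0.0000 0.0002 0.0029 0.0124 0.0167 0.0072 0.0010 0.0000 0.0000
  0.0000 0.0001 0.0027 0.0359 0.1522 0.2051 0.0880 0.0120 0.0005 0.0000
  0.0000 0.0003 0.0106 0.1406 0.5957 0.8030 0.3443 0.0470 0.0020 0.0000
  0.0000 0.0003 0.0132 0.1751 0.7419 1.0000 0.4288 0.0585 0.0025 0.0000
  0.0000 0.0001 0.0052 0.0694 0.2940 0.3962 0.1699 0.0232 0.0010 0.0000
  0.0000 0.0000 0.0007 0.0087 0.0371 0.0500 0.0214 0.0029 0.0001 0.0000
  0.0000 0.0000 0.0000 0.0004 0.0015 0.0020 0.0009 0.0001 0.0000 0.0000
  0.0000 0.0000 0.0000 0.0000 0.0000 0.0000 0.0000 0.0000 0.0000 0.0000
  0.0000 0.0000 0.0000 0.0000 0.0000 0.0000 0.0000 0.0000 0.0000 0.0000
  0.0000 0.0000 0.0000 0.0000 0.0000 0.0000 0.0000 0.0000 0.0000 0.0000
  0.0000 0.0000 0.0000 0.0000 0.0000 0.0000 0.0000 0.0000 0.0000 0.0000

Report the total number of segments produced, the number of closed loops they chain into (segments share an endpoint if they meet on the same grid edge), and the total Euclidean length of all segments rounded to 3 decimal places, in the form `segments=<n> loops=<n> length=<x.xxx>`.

cell (2,3): code 0100 → (2.579,4.000)–(3.000,3.590)
cell (2,4): code 1100 → (2.341,5.000)–(2.579,4.000)
cell (2,5): code 1000 → (3.000,5.859)–(2.341,5.000)
cell (3,3): code 0110 → (3.000,3.590)–(4.000,3.413)
cell (3,5): code 1101 → (3.766,6.000)–(3.000,5.859)
cell (3,6): code 1000 → (4.000,6.053)–(3.766,6.000)
cell (4,3): code 0010 → (4.000,3.413)–(4.743,4.000)
cell (4,4): code 0011 → (4.743,4.000)–(4.979,5.000)
cell (4,5): code 0011 → (4.979,5.000)–(4.076,6.000)
cell (4,6): code 0001 → (4.076,6.000)–(4.000,6.053)
total: 10 segments, chained into 1 closed loop(s), length Σ = 8.147710

segments=10 loops=1 length=8.148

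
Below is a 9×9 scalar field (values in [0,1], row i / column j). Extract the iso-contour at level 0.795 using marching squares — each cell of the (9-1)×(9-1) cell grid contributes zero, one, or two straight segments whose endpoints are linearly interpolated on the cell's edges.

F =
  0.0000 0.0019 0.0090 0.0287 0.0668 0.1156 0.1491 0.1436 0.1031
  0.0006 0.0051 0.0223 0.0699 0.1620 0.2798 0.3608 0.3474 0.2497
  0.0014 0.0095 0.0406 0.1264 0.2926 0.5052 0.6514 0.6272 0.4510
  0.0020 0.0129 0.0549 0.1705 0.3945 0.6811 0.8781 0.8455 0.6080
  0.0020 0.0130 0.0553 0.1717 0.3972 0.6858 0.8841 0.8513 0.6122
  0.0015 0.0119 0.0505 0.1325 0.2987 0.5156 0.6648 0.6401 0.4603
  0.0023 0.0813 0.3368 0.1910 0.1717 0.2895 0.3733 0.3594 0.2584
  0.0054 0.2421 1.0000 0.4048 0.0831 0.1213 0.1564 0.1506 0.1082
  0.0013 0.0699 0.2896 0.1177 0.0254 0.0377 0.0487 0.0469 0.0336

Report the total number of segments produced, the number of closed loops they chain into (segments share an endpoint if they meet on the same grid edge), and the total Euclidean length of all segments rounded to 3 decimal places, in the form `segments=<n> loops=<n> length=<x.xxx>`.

cell (2,5): code 0100 → (2.633,6.000)–(3.000,5.578)
cell (2,6): code 1100 → (2.769,7.000)–(2.633,6.000)
cell (2,7): code 1000 → (3.000,7.213)–(2.769,7.000)
cell (3,5): code 0110 → (3.000,5.578)–(4.000,5.551)
cell (3,7): code 1001 → (4.000,7.235)–(3.000,7.213)
cell (4,5): code 0010 → (4.000,5.551)–(4.406,6.000)
cell (4,6): code 0011 → (4.406,6.000)–(4.267,7.000)
cell (4,7): code 0001 → (4.267,7.000)–(4.000,7.235)
cell (6,1): code 0100 → (6.691,2.000)–(7.000,1.730)
cell (6,2): code 1000 → (7.000,2.344)–(6.691,2.000)
cell (7,1): code 0010 → (7.000,1.730)–(7.289,2.000)
cell (7,2): code 0001 → (7.289,2.000)–(7.000,2.344)
total: 12 segments, chained into 2 closed loop(s), length Σ = 7.572338

segments=12 loops=2 length=7.572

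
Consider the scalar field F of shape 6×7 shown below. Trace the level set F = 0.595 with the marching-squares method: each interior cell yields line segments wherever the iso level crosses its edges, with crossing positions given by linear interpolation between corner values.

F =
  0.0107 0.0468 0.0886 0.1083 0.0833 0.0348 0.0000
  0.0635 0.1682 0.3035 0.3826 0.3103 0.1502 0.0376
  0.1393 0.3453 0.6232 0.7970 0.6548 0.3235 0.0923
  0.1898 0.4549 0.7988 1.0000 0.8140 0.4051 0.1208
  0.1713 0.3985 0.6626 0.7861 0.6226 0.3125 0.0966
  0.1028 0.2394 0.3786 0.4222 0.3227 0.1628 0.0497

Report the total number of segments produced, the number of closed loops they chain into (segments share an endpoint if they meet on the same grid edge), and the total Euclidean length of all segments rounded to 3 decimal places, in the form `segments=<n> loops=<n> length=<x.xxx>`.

cell (1,1): code 0100 → (1.912,2.000)–(2.000,1.899)
cell (1,2): code 1100 → (1.513,3.000)–(1.912,2.000)
cell (1,3): code 1100 → (1.826,4.000)–(1.513,3.000)
cell (1,4): code 1000 → (2.000,4.181)–(1.826,4.000)
cell (2,1): code 0110 → (2.000,1.899)–(3.000,1.407)
cell (2,4): code 1001 → (3.000,4.536)–(2.000,4.181)
cell (3,1): code 0110 → (3.000,1.407)–(4.000,1.744)
cell (3,4): code 1001 → (4.000,4.089)–(3.000,4.536)
cell (4,1): code 0010 → (4.000,1.744)–(4.238,2.000)
cell (4,2): code 0011 → (4.238,2.000)–(4.525,3.000)
cell (4,3): code 0011 → (4.525,3.000)–(4.092,4.000)
cell (4,4): code 0001 → (4.092,4.000)–(4.000,4.089)
total: 12 segments, chained into 1 closed loop(s), length Σ = 9.443063

segments=12 loops=1 length=9.443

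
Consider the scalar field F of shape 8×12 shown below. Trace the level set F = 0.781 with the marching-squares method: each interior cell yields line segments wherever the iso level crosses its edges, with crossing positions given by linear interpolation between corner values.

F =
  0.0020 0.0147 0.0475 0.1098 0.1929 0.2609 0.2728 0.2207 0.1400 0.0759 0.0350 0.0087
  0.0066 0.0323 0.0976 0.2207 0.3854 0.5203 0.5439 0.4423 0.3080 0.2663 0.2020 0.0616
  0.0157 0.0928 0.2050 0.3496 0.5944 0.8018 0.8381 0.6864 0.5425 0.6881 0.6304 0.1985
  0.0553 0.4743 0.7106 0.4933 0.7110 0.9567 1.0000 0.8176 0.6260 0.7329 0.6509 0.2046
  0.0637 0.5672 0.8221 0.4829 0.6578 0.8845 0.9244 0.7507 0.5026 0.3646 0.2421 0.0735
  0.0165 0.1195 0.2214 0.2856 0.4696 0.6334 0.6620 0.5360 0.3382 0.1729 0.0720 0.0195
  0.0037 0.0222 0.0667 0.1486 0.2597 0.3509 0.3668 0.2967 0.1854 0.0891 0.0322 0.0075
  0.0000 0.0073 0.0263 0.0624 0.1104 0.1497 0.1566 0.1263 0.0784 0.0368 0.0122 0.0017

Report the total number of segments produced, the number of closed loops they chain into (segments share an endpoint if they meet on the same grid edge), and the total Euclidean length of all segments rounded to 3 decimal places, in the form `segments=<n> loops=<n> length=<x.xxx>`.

segments=16 loops=2 length=9.837

cell (1,4): code 0100 → (1.926,5.000)–(2.000,4.900)
cell (1,5): code 1100 → (1.806,6.000)–(1.926,5.000)
cell (1,6): code 1000 → (2.000,6.376)–(1.806,6.000)
cell (2,4): code 0110 → (2.000,4.900)–(3.000,4.285)
cell (2,6): code 1101 → (2.721,7.000)–(2.000,6.376)
cell (2,7): code 1000 → (3.000,7.191)–(2.721,7.000)
cell (3,1): code 0100 → (3.631,2.000)–(4.000,1.839)
cell (3,2): code 1000 → (4.000,2.121)–(3.631,2.000)
cell (3,4): code 0110 → (3.000,4.285)–(4.000,4.543)
cell (3,6): code 1011 → (4.000,6.826)–(3.547,7.000)
cell (3,7): code 0001 → (3.547,7.000)–(3.000,7.191)
cell (4,1): code 0010 → (4.000,1.839)–(4.068,2.000)
cell (4,2): code 0001 → (4.068,2.000)–(4.000,2.121)
cell (4,4): code 0010 → (4.000,4.543)–(4.412,5.000)
cell (4,5): code 0011 → (4.412,5.000)–(4.546,6.000)
cell (4,6): code 0001 → (4.546,6.000)–(4.000,6.826)
total: 16 segments, chained into 2 closed loop(s), length Σ = 9.837013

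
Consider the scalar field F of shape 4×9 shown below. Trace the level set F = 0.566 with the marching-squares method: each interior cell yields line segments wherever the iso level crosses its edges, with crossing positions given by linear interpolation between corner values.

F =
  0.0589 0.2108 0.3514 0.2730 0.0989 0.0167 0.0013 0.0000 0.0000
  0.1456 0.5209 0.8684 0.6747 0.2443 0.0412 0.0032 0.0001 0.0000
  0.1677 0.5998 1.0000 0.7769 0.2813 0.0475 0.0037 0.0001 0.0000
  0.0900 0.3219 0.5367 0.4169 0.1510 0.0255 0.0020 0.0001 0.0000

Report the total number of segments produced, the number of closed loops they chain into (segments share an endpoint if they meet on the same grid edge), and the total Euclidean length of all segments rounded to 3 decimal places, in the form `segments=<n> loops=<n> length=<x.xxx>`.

segments=10 loops=1 length=7.722

cell (0,1): code 0100 → (0.415,2.000)–(1.000,1.130)
cell (0,2): code 1100 → (0.729,3.000)–(0.415,2.000)
cell (0,3): code 1000 → (1.000,3.253)–(0.729,3.000)
cell (1,0): code 0100 → (1.572,1.000)–(2.000,0.922)
cell (1,1): code 1110 → (1.000,1.130)–(1.572,1.000)
cell (1,3): code 1001 → (2.000,3.426)–(1.000,3.253)
cell (2,0): code 0010 → (2.000,0.922)–(2.122,1.000)
cell (2,1): code 0011 → (2.122,1.000)–(2.937,2.000)
cell (2,2): code 0011 → (2.937,2.000)–(2.586,3.000)
cell (2,3): code 0001 → (2.586,3.000)–(2.000,3.426)
total: 10 segments, chained into 1 closed loop(s), length Σ = 7.721992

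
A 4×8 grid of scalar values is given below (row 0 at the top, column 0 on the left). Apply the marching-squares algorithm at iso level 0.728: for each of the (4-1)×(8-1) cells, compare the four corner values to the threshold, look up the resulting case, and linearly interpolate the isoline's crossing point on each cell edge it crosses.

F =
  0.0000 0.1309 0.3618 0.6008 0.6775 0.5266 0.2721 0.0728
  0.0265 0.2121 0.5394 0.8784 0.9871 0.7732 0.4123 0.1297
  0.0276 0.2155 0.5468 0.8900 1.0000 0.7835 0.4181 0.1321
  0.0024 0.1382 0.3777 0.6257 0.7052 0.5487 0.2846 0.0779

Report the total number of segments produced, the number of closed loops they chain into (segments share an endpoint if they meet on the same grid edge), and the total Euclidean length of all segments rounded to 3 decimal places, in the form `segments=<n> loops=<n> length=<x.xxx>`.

segments=10 loops=1 length=8.475

cell (0,2): code 0100 → (0.458,3.000)–(1.000,2.556)
cell (0,3): code 1100 → (0.163,4.000)–(0.458,3.000)
cell (0,4): code 1100 → (0.817,5.000)–(0.163,4.000)
cell (0,5): code 1000 → (1.000,5.125)–(0.817,5.000)
cell (1,2): code 0110 → (1.000,2.556)–(2.000,2.528)
cell (1,5): code 1001 → (2.000,5.152)–(1.000,5.125)
cell (2,2): code 0010 → (2.000,2.528)–(2.613,3.000)
cell (2,3): code 0011 → (2.613,3.000)–(2.923,4.000)
cell (2,4): code 0011 → (2.923,4.000)–(2.236,5.000)
cell (2,5): code 0001 → (2.236,5.000)–(2.000,5.152)
total: 10 segments, chained into 1 closed loop(s), length Σ = 8.474601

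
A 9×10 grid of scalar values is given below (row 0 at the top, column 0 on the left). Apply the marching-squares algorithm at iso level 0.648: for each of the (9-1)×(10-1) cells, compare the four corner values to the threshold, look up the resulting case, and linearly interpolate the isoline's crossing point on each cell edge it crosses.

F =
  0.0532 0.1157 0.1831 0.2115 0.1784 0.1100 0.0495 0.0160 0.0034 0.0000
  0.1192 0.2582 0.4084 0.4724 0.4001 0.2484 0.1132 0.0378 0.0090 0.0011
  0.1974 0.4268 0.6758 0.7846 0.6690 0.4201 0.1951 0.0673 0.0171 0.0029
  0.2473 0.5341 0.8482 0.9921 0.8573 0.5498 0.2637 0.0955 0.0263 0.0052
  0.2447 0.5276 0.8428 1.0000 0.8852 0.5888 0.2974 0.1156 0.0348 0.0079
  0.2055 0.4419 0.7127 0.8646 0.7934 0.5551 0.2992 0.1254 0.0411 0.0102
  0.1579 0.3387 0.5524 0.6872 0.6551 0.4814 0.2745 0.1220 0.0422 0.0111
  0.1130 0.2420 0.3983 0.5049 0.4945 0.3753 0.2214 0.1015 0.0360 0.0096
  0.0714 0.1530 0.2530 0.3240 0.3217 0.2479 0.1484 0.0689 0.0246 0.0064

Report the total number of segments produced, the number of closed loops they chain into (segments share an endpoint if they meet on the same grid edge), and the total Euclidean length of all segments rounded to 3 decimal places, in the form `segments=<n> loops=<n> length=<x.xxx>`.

segments=16 loops=1 length=12.756

cell (1,1): code 0100 → (1.896,2.000)–(2.000,1.888)
cell (1,2): code 1100 → (1.562,3.000)–(1.896,2.000)
cell (1,3): code 1100 → (1.922,4.000)–(1.562,3.000)
cell (1,4): code 1000 → (2.000,4.084)–(1.922,4.000)
cell (2,1): code 0110 → (2.000,1.888)–(3.000,1.363)
cell (2,4): code 1001 → (3.000,4.681)–(2.000,4.084)
cell (3,1): code 0110 → (3.000,1.363)–(4.000,1.382)
cell (3,4): code 1001 → (4.000,4.800)–(3.000,4.681)
cell (4,1): code 0110 → (4.000,1.382)–(5.000,1.761)
cell (4,4): code 1001 → (5.000,4.610)–(4.000,4.800)
cell (5,1): code 0010 → (5.000,1.761)–(5.404,2.000)
cell (5,2): code 0111 → (5.404,2.000)–(6.000,2.709)
cell (5,4): code 1001 → (6.000,4.041)–(5.000,4.610)
cell (6,2): code 0010 → (6.000,2.709)–(6.215,3.000)
cell (6,3): code 0011 → (6.215,3.000)–(6.044,4.000)
cell (6,4): code 0001 → (6.044,4.000)–(6.000,4.041)
total: 16 segments, chained into 1 closed loop(s), length Σ = 12.755768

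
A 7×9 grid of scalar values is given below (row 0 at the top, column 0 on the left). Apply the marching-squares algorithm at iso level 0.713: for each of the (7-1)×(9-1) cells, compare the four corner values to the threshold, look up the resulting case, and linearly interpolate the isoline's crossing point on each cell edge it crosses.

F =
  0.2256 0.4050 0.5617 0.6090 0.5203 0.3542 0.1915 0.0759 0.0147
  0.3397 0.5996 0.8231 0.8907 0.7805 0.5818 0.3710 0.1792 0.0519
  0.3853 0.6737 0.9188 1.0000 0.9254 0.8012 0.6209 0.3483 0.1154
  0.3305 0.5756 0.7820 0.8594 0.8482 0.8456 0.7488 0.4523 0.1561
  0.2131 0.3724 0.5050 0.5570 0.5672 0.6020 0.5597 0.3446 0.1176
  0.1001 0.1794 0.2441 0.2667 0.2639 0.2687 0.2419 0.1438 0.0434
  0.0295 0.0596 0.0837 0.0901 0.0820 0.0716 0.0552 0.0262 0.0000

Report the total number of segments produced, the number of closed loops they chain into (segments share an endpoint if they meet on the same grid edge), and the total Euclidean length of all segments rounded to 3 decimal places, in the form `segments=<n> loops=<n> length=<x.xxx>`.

cell (0,1): code 0100 → (0.579,2.000)–(1.000,1.507)
cell (0,2): code 1100 → (0.369,3.000)–(0.579,2.000)
cell (0,3): code 1100 → (0.741,4.000)–(0.369,3.000)
cell (0,4): code 1000 → (1.000,4.340)–(0.741,4.000)
cell (1,1): code 0110 → (1.000,1.507)–(2.000,1.160)
cell (1,4): code 1101 → (1.598,5.000)–(1.000,4.340)
cell (1,5): code 1000 → (2.000,5.489)–(1.598,5.000)
cell (2,1): code 0110 → (2.000,1.160)–(3.000,1.666)
cell (2,5): code 1101 → (2.720,6.000)–(2.000,5.489)
cell (2,6): code 1000 → (3.000,6.121)–(2.720,6.000)
cell (3,1): code 0010 → (3.000,1.666)–(3.249,2.000)
cell (3,2): code 0011 → (3.249,2.000)–(3.484,3.000)
cell (3,3): code 0011 → (3.484,3.000)–(3.481,4.000)
cell (3,4): code 0011 → (3.481,4.000)–(3.544,5.000)
cell (3,5): code 0011 → (3.544,5.000)–(3.189,6.000)
cell (3,6): code 0001 → (3.189,6.000)–(3.000,6.121)
total: 16 segments, chained into 1 closed loop(s), length Σ = 12.786547

segments=16 loops=1 length=12.787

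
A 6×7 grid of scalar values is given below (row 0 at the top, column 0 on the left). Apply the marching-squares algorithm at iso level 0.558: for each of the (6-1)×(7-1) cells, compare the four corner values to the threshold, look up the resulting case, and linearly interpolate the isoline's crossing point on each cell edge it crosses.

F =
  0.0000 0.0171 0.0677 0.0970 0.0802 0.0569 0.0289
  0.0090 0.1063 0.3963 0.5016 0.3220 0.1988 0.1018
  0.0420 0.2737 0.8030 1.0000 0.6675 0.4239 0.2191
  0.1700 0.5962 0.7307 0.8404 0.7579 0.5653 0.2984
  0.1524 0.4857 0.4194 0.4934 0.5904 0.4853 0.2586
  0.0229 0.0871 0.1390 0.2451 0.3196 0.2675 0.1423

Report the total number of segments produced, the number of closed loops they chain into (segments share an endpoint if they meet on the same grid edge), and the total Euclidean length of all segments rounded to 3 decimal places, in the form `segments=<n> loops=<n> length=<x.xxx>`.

segments=16 loops=1 length=10.862

cell (1,1): code 0100 → (1.398,2.000)–(2.000,1.537)
cell (1,2): code 1100 → (1.113,3.000)–(1.398,2.000)
cell (1,3): code 1100 → (1.683,4.000)–(1.113,3.000)
cell (1,4): code 1000 → (2.000,4.450)–(1.683,4.000)
cell (2,0): code 0100 → (2.882,1.000)–(3.000,0.910)
cell (2,1): code 1110 → (2.000,1.537)–(2.882,1.000)
cell (2,4): code 1101 → (2.948,5.000)–(2.000,4.450)
cell (2,5): code 1000 → (3.000,5.027)–(2.948,5.000)
cell (3,0): code 0010 → (3.000,0.910)–(3.346,1.000)
cell (3,1): code 0011 → (3.346,1.000)–(3.555,2.000)
cell (3,2): code 0011 → (3.555,2.000)–(3.814,3.000)
cell (3,3): code 0111 → (3.814,3.000)–(4.000,3.666)
cell (3,4): code 1011 → (4.000,4.308)–(3.091,5.000)
cell (3,5): code 0001 → (3.091,5.000)–(3.000,5.027)
cell (4,3): code 0010 → (4.000,3.666)–(4.120,4.000)
cell (4,4): code 0001 → (4.120,4.000)–(4.000,4.308)
total: 16 segments, chained into 1 closed loop(s), length Σ = 10.862272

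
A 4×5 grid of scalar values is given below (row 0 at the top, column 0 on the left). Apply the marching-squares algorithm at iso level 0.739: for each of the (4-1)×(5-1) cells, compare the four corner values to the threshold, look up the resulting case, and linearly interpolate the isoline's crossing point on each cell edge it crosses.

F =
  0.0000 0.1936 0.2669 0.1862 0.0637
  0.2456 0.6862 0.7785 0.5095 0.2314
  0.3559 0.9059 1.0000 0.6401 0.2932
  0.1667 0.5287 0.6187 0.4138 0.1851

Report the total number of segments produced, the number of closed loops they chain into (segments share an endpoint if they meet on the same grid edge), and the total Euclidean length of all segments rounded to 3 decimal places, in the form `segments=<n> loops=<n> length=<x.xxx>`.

cell (0,1): code 0100 → (0.923,2.000)–(1.000,1.572)
cell (0,2): code 1000 → (1.000,2.147)–(0.923,2.000)
cell (1,0): code 0100 → (1.240,1.000)–(2.000,0.697)
cell (1,1): code 1110 → (1.000,1.572)–(1.240,1.000)
cell (1,2): code 1001 → (2.000,2.725)–(1.000,2.147)
cell (2,0): code 0010 → (2.000,0.697)–(2.442,1.000)
cell (2,1): code 0011 → (2.442,1.000)–(2.685,2.000)
cell (2,2): code 0001 → (2.685,2.000)–(2.000,2.725)
total: 8 segments, chained into 1 closed loop(s), length Σ = 5.757116

segments=8 loops=1 length=5.757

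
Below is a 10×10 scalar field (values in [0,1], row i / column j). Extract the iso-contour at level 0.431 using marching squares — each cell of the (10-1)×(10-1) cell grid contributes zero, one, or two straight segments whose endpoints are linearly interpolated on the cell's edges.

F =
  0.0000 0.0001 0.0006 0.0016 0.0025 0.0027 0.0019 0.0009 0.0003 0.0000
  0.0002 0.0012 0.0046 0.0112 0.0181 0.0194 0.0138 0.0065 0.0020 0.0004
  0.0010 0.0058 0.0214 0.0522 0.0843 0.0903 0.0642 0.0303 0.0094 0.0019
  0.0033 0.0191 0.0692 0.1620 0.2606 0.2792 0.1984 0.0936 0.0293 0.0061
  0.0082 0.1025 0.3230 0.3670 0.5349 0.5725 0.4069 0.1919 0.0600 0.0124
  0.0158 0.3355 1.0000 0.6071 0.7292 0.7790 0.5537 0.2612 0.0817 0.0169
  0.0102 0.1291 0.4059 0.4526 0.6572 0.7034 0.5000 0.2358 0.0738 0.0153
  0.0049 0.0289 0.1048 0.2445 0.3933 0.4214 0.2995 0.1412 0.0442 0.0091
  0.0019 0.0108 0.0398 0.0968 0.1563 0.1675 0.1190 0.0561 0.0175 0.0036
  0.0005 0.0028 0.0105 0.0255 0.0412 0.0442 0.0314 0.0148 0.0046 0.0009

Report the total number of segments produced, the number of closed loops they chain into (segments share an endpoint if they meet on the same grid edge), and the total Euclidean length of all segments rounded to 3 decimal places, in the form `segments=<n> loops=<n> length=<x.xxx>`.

cell (3,3): code 0100 → (3.621,4.000)–(4.000,3.381)
cell (3,4): code 1100 → (3.518,5.000)–(3.621,4.000)
cell (3,5): code 1000 → (4.000,5.854)–(3.518,5.000)
cell (4,1): code 0100 → (4.160,2.000)–(5.000,1.144)
cell (4,2): code 1100 → (4.267,3.000)–(4.160,2.000)
cell (4,3): code 1110 → (4.000,3.381)–(4.267,3.000)
cell (4,5): code 1101 → (4.164,6.000)–(4.000,5.854)
cell (4,6): code 1000 → (5.000,6.419)–(4.164,6.000)
cell (5,1): code 0010 → (5.000,1.144)–(5.958,2.000)
cell (5,2): code 0111 → (5.958,2.000)–(6.000,2.537)
cell (5,6): code 1001 → (6.000,6.261)–(5.000,6.419)
cell (6,2): code 0010 → (6.000,2.537)–(6.104,3.000)
cell (6,3): code 0011 → (6.104,3.000)–(6.857,4.000)
cell (6,4): code 0011 → (6.857,4.000)–(6.966,5.000)
cell (6,5): code 0011 → (6.966,5.000)–(6.344,6.000)
cell (6,6): code 0001 → (6.344,6.000)–(6.000,6.261)
total: 16 segments, chained into 1 closed loop(s), length Σ = 13.715257

segments=16 loops=1 length=13.715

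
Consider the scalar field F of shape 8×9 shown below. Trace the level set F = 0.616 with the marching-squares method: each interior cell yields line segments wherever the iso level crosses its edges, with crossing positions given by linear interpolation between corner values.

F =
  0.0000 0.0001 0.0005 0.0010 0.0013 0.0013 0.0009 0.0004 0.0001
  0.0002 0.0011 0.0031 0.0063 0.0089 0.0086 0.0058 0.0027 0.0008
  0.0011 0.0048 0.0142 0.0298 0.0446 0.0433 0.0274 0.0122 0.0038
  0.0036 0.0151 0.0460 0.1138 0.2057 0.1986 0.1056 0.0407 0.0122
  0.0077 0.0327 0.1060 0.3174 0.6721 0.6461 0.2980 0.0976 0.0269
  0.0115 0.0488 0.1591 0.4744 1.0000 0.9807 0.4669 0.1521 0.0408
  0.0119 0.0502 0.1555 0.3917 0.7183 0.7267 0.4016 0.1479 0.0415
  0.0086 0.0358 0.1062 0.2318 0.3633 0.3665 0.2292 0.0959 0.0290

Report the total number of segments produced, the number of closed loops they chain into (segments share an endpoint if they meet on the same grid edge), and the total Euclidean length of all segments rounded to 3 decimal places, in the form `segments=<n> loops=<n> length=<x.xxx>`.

cell (3,3): code 0100 → (3.880,4.000)–(4.000,3.842)
cell (3,4): code 1100 → (3.933,5.000)–(3.880,4.000)
cell (3,5): code 1000 → (4.000,5.086)–(3.933,5.000)
cell (4,3): code 0110 → (4.000,3.842)–(5.000,3.269)
cell (4,5): code 1001 → (5.000,5.710)–(4.000,5.086)
cell (5,3): code 0110 → (5.000,3.269)–(6.000,3.687)
cell (5,5): code 1001 → (6.000,5.341)–(5.000,5.710)
cell (6,3): code 0010 → (6.000,3.687)–(6.288,4.000)
cell (6,4): code 0011 → (6.288,4.000)–(6.307,5.000)
cell (6,5): code 0001 → (6.307,5.000)–(6.000,5.341)
total: 10 segments, chained into 1 closed loop(s), length Σ = 7.674387

segments=10 loops=1 length=7.674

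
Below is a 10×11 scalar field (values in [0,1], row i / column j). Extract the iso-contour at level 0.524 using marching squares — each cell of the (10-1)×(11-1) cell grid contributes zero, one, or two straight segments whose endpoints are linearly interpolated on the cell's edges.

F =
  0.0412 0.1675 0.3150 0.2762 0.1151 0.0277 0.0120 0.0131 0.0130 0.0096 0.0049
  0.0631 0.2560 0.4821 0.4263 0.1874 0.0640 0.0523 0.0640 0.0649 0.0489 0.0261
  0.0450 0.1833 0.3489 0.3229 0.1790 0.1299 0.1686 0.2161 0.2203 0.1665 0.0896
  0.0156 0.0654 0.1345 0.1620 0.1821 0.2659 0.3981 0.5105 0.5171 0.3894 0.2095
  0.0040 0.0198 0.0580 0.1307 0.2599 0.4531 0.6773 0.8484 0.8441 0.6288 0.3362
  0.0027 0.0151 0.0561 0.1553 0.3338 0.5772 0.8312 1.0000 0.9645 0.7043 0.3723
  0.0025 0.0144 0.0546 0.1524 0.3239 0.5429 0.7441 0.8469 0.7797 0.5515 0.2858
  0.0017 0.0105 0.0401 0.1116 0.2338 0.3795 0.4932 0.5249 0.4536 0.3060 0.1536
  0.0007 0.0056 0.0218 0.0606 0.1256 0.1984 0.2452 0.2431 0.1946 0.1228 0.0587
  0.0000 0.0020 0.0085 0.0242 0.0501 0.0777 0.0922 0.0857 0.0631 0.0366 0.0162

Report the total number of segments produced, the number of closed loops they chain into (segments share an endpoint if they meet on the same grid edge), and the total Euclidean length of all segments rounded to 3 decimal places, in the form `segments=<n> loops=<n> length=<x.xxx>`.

segments=18 loops=1 length=13.703

cell (3,5): code 0100 → (3.451,6.000)–(4.000,5.316)
cell (3,6): code 1100 → (3.040,7.000)–(3.451,6.000)
cell (3,7): code 1100 → (3.021,8.000)–(3.040,7.000)
cell (3,8): code 1100 → (3.562,9.000)–(3.021,8.000)
cell (3,9): code 1000 → (4.000,9.358)–(3.562,9.000)
cell (4,4): code 0100 → (4.571,5.000)–(5.000,4.781)
cell (4,5): code 1110 → (4.000,5.316)–(4.571,5.000)
cell (4,9): code 1001 → (5.000,9.543)–(4.000,9.358)
cell (5,4): code 0110 → (5.000,4.781)–(6.000,4.914)
cell (5,9): code 1001 → (6.000,9.104)–(5.000,9.543)
cell (6,4): code 0010 → (6.000,4.914)–(6.116,5.000)
cell (6,5): code 0011 → (6.116,5.000)–(6.877,6.000)
cell (6,6): code 0111 → (6.877,6.000)–(7.000,6.972)
cell (6,7): code 1011 → (7.000,7.013)–(6.784,8.000)
cell (6,8): code 0011 → (6.784,8.000)–(6.112,9.000)
cell (6,9): code 0001 → (6.112,9.000)–(6.000,9.104)
cell (7,6): code 0010 → (7.000,6.972)–(7.003,7.000)
cell (7,7): code 0001 → (7.003,7.000)–(7.000,7.013)
total: 18 segments, chained into 1 closed loop(s), length Σ = 13.703410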